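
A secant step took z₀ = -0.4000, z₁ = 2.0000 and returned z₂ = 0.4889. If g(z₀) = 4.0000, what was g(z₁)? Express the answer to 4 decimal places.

The secant line through (-0.4000, 4.0000) and (2.0000, g(z₁)) crosses zero at z₂ = 0.4889.
So (-0.4000, 4.0000), (2.0000, g(z₁)), (0.4889, 0) are collinear:
g(z₁) = 4.0000 · (2.0000 − 0.4889) / (-0.4000 − 0.4889) = 4.0000 · (1.511100)/(-0.888900) = -6.799865

-6.7999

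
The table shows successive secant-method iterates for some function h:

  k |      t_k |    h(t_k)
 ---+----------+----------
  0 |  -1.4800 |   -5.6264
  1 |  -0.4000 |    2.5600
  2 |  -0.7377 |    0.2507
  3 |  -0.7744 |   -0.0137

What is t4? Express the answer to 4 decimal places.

-0.7725

t4 = -0.7744 − (-0.0137)·(-0.7744 − (-0.7377)) / (-0.0137 − 0.2507)
   = -0.7744 − (0.000503)/(-0.264400) = -0.772498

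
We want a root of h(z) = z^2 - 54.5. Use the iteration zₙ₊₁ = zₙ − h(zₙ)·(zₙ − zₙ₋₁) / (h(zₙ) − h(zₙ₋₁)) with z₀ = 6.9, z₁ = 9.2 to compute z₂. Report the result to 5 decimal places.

7.32795

h(6.9) = -6.8900000, h(9.2) = 30.1400000
z₂ = 9.2000000 − 30.1400000·(9.2000000 − 6.9000000) / (30.1400000 − (-6.8900000)) = 9.2000000 − (69.3220000)/(37.0300000) = 7.3279503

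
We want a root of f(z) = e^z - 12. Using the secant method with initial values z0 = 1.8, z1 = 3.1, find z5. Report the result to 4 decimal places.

f(1.8) = -5.950353, f(3.1) = 10.197951
z2 = 3.100000 − 10.197951·(3.100000 − 1.800000) / (10.197951 − (-5.950353)) = 3.100000 − (13.257337)/(16.148304) = 2.279026
f(2.279026) = -2.232837
z3 = 2.279026 − (-2.232837)·(2.279026 − 3.100000) / (-2.232837 − 10.197951) = 2.279026 − (1.833101)/(-12.430788) = 2.426491
f(2.426491) = -0.680911
z4 = 2.426491 − (-0.680911)·(2.426491 − 2.279026) / (-0.680911 − (-2.232837)) = 2.426491 − (-0.100410)/(1.551926) = 2.491191
f(2.491191) = 0.075650
z5 = 2.491191 − 0.075650·(2.491191 − 2.426491) / (0.075650 − (-0.680911)) = 2.491191 − (0.004895)/(0.756560) = 2.484722

2.4847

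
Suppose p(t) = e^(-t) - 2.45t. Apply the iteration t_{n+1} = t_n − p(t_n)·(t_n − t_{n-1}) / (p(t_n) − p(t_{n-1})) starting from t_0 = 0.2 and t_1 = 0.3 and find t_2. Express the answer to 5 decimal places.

0.30180

p(0.2) = 0.3287308, p(0.3) = 0.0058182
t_2 = 0.3000000 − 0.0058182·(0.3000000 − 0.2000000) / (0.0058182 − 0.3287308) = 0.3000000 − (0.0005818)/(-0.3229125) = 0.3018018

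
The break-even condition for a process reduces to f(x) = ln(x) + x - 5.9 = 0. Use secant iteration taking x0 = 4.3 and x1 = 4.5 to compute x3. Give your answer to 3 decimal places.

f(4.3) = -0.14138, f(4.5) = 0.10408
x2 = 4.50000 − 0.10408·(4.50000 − 4.30000) / (0.10408 − (-0.14138)) = 4.50000 − (0.02082)/(0.24546) = 4.41520
f(4.41520) = 0.00025
x3 = 4.41520 − 0.00025·(4.41520 − 4.50000) / (0.00025 − 0.10408) = 4.41520 − (-0.00002)/(-0.10383) = 4.41499

4.415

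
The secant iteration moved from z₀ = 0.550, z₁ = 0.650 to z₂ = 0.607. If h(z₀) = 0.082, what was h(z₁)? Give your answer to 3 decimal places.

The secant line through (0.550, 0.082) and (0.650, h(z₁)) crosses zero at z₂ = 0.607.
So (0.550, 0.082), (0.650, h(z₁)), (0.607, 0) are collinear:
h(z₁) = 0.082 · (0.650 − 0.607) / (0.550 − 0.607) = 0.082 · (0.04300)/(-0.05700) = -0.06186

-0.062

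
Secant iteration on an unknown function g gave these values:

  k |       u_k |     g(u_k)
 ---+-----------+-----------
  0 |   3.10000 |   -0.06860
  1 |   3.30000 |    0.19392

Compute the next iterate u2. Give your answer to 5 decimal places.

3.15226

u2 = 3.30000 − 0.19392·(3.30000 − 3.10000) / (0.19392 − (-0.06860))
   = 3.30000 − (0.0387840)/(0.2625200) = 3.1522627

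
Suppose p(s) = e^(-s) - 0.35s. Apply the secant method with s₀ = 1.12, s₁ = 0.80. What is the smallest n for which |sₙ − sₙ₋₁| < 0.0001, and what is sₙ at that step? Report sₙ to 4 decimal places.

n = 5, sₙ = 1.0251

p(1.12) = -0.065720, p(0.80) = 0.169329
s₂ = 0.800000 − 0.169329·(-0.320000)/(0.235049) = 1.030527;  |Δ| = 0.230527
p(1.030527) = -0.003866
s₃ = 1.030527 − (-0.003866)·(0.230527)/(-0.173195) = 1.025382;  |Δ| = 0.005146
p(1.025382) = -0.000224
s₄ = 1.025382 − (-0.000224)·(-0.005146)/(0.003642) = 1.025065;  |Δ| = 0.000317
p(1.025065) = 0.000000
s₅ = 1.025065 − 0.000000·(-0.000317)/(0.000224) = 1.025066;  |Δ| = 0.000000
|s₅ − s₄| = 0.000000 < 0.0001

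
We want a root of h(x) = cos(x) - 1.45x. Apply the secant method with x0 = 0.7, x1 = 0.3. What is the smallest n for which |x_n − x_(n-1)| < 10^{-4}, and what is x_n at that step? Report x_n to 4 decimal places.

n = 5, x_n = 0.5777

h(0.7) = -0.250158, h(0.3) = 0.520336
x2 = 0.300000 − 0.520336·(-0.400000)/(0.770494) = 0.570131;  |Δ| = 0.270131
h(0.570131) = 0.015140
x3 = 0.570131 − 0.015140·(0.270131)/(-0.505197) = 0.578227;  |Δ| = 0.008095
h(0.578227) = -0.000995
x4 = 0.578227 − (-0.000995)·(0.008095)/(-0.016135) = 0.577727;  |Δ| = 0.000499
h(0.577727) = 0.000002
x5 = 0.577727 − 0.000002·(-0.000499)/(0.000997) = 0.577728;  |Δ| = 0.000001
|x5 − x4| = 0.000001 < 10^{-4}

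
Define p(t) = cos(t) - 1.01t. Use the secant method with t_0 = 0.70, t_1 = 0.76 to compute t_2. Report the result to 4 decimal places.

p(0.70) = 0.057842, p(0.76) = -0.042764
t_2 = 0.760000 − (-0.042764)·(0.760000 − 0.700000) / (-0.042764 − 0.057842) = 0.760000 − (-0.002566)/(-0.100606) = 0.734496

0.7345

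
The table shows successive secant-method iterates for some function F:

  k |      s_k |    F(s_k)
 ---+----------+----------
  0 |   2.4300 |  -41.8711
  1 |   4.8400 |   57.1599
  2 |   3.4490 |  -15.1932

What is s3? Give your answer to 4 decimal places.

s3 = 3.4490 − (-15.1932)·(3.4490 − 4.8400) / (-15.1932 − 57.1599)
   = 3.4490 − (21.133741)/(-72.353100) = 3.741092

3.7411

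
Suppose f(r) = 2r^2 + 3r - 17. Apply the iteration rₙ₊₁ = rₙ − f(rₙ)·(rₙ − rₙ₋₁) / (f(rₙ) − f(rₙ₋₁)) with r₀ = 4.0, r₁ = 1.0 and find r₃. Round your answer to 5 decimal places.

f(4.0) = 27.0000000, f(1.0) = -12.0000000
r₂ = 1.0000000 − (-12.0000000)·(1.0000000 − 4.0000000) / (-12.0000000 − 27.0000000) = 1.0000000 − (36.0000000)/(-39.0000000) = 1.9230769
f(1.9230769) = -3.8343195
r₃ = 1.9230769 − (-3.8343195)·(1.9230769 − 1.0000000) / (-3.8343195 − (-12.0000000)) = 1.9230769 − (-3.5393719)/(8.1656805) = 2.3565217

2.35652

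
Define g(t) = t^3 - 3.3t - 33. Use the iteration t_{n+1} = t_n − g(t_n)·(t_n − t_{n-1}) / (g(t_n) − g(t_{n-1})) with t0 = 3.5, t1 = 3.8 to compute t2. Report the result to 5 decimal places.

g(3.5) = -1.6750000, g(3.8) = 9.3320000
t2 = 3.8000000 − 9.3320000·(3.8000000 − 3.5000000) / (9.3320000 − (-1.6750000)) = 3.8000000 − (2.7996000)/(11.0070000) = 3.5456528

3.54565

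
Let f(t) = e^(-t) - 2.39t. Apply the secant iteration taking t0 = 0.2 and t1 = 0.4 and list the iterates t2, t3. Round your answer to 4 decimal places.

f(0.2) = 0.340731, f(0.4) = -0.285680
t2 = 0.400000 − (-0.285680)·(0.400000 − 0.200000) / (-0.285680 − 0.340731) = 0.400000 − (-0.057136)/(-0.626411) = 0.308788
f(0.308788) = -0.003668
t3 = 0.308788 − (-0.003668)·(0.308788 − 0.400000) / (-0.003668 − (-0.285680)) = 0.308788 − (0.000335)/(0.282012) = 0.307602

0.3088, 0.3076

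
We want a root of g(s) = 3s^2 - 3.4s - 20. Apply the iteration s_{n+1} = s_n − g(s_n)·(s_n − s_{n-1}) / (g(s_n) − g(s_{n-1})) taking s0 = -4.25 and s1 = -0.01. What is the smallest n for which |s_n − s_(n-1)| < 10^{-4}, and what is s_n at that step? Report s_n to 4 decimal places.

g(-4.25) = 48.637500, g(-0.01) = -19.965700
s2 = -0.010000 − (-19.965700)·(4.240000)/(-68.603200) = -1.243974;  |Δ| = 1.233974
g(-1.243974) = -11.128074
s3 = -1.243974 − (-11.128074)·(-1.233974)/(8.837626) = -2.797757;  |Δ| = 1.553783
g(-2.797757) = 12.994711
s4 = -2.797757 − 12.994711·(-1.553783)/(24.122785) = -1.960749;  |Δ| = 0.837008
g(-1.960749) = -1.799840
s5 = -1.960749 − (-1.799840)·(0.837008)/(-14.794550) = -2.062576;  |Δ| = 0.101827
g(-2.062576) = -0.224583
s6 = -2.062576 − (-0.224583)·(-0.101827)/(1.575256) = -2.077093;  |Δ| = 0.014517
g(-2.077093) = 0.005067
s7 = -2.077093 − 0.005067·(-0.014517)/(0.229650) = -2.076773;  |Δ| = 0.000320
g(-2.076773) = -0.000014
s8 = -2.076773 − (-0.000014)·(0.000320)/(-0.005081) = -2.076774;  |Δ| = 0.000001
|s8 − s7| = 0.000001 < 10^{-4}

n = 8, s_n = -2.0768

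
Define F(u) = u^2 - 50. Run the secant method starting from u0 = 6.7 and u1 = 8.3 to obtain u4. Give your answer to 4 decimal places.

7.0711

F(6.7) = -5.110000, F(8.3) = 18.890000
u2 = 8.300000 − 18.890000·(8.300000 − 6.700000) / (18.890000 − (-5.110000)) = 8.300000 − (30.224000)/(24.000000) = 7.040667
F(7.040667) = -0.429013
u3 = 7.040667 − (-0.429013)·(7.040667 − 8.300000) / (-0.429013 − 18.890000) = 7.040667 − (0.540270)/(-19.319013) = 7.068632
F(7.068632) = -0.034436
u4 = 7.068632 − (-0.034436)·(7.068632 − 7.040667) / (-0.034436 − (-0.429013)) = 7.068632 − (-0.000963)/(0.394577) = 7.071073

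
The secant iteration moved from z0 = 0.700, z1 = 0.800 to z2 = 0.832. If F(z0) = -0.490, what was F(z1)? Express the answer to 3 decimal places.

-0.119

The secant line through (0.700, -0.490) and (0.800, F(z1)) crosses zero at z2 = 0.832.
So (0.700, -0.490), (0.800, F(z1)), (0.832, 0) are collinear:
F(z1) = -0.490 · (0.800 − 0.832) / (0.700 − 0.832) = -0.490 · (-0.03200)/(-0.13200) = -0.11879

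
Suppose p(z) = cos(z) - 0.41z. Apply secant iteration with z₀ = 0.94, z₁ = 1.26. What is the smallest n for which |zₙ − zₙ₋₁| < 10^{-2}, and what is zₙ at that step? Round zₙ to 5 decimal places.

p(0.94) = 0.2043880, p(1.26) = -0.2107831
z₂ = 1.2600000 − (-0.2107831)·(0.3200000)/(-0.4151711) = 1.0975354;  |Δ| = 0.1624646
p(1.0975354) = 0.0058016
z₃ = 1.0975354 − 0.0058016·(-0.1624646)/(0.2165847) = 1.1018874;  |Δ| = 0.0043519
|z₃ − z₂| = 0.0043519 < 10^{-2}

n = 3, zₙ = 1.10189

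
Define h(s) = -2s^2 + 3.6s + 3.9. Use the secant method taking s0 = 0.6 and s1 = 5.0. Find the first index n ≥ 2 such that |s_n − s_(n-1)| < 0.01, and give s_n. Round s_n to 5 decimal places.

h(0.6) = 5.3400000, h(5.0) = -28.1000000
s2 = 5.0000000 − (-28.1000000)·(4.4000000)/(-33.4400000) = 1.3026316;  |Δ| = 3.6973684
h(1.3026316) = 5.1957756
s3 = 1.3026316 − 5.1957756·(-3.6973684)/(33.2957756) = 1.8796026;  |Δ| = 0.5769710
h(1.8796026) = 3.6007576
s4 = 1.8796026 − 3.6007576·(0.5769710)/(-1.5950180) = 3.1821162;  |Δ| = 1.3025136
h(3.1821162) = -4.8961086
s5 = 3.1821162 − (-4.8961086)·(1.3025136)/(-8.4968662) = 2.4315750;  |Δ| = 0.7505412
h(2.4315750) = 0.8285561
s6 = 2.4315750 − 0.8285561·(-0.7505412)/(5.7246647) = 2.5402041;  |Δ| = 0.1086292
h(2.5402041) = 0.1394607
s7 = 2.5402041 − 0.1394607·(0.1086292)/(-0.6890954) = 2.5621888;  |Δ| = 0.0219846
h(2.5621888) = -0.0057430
s8 = 2.5621888 − (-0.0057430)·(0.0219846)/(-0.1452037) = 2.5613192;  |Δ| = 0.0008695
|s8 − s7| = 0.0008695 < 0.01

n = 8, s_n = 2.56132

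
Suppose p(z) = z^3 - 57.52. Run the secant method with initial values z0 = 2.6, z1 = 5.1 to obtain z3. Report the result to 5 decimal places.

p(2.6) = -39.9440000, p(5.1) = 75.1310000
z2 = 5.1000000 − 75.1310000·(5.1000000 − 2.6000000) / (75.1310000 − (-39.9440000)) = 5.1000000 − (187.8275000)/(115.0750000) = 3.4677819
p(3.4677819) = -15.8181502
z3 = 3.4677819 − (-15.8181502)·(3.4677819 − 5.1000000) / (-15.8181502 − 75.1310000) = 3.4677819 − (25.8186714)/(-90.9491502) = 3.7516622

3.75166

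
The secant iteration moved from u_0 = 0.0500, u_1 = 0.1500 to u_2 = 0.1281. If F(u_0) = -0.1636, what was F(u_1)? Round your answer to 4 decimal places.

The secant line through (0.0500, -0.1636) and (0.1500, F(u_1)) crosses zero at u_2 = 0.1281.
So (0.0500, -0.1636), (0.1500, F(u_1)), (0.1281, 0) are collinear:
F(u_1) = -0.1636 · (0.1500 − 0.1281) / (0.0500 − 0.1281) = -0.1636 · (0.021900)/(-0.078100) = 0.045875

0.0459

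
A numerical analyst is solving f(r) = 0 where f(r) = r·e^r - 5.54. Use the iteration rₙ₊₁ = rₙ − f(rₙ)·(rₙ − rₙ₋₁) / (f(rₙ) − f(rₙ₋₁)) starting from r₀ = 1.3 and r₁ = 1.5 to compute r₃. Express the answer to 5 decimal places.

f(1.3) = -0.7699143, f(1.5) = 1.1825336
r₂ = 1.5000000 − 1.1825336·(1.5000000 − 1.3000000) / (1.1825336 − (-0.7699143)) = 1.5000000 − (0.2365067)/(1.9524479) = 1.3788666
f(1.3788666) = -0.0653497
r₃ = 1.3788666 − (-0.0653497)·(1.3788666 − 1.5000000) / (-0.0653497 − 1.1825336) = 1.3788666 − (0.0079160)/(-1.2478833) = 1.3852101

1.38521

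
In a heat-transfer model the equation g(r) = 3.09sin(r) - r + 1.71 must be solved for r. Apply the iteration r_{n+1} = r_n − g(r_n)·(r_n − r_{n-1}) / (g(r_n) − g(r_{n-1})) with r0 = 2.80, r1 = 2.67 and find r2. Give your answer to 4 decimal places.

g(2.80) = -0.054887, g(2.67) = 0.443805
r2 = 2.670000 − 0.443805·(2.670000 − 2.800000) / (0.443805 − (-0.054887)) = 2.670000 − (-0.057695)/(0.498691) = 2.785692

2.7857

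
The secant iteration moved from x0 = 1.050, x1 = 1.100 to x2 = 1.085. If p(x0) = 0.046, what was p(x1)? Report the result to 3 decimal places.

-0.020

The secant line through (1.050, 0.046) and (1.100, p(x1)) crosses zero at x2 = 1.085.
So (1.050, 0.046), (1.100, p(x1)), (1.085, 0) are collinear:
p(x1) = 0.046 · (1.100 − 1.085) / (1.050 − 1.085) = 0.046 · (0.01500)/(-0.03500) = -0.01971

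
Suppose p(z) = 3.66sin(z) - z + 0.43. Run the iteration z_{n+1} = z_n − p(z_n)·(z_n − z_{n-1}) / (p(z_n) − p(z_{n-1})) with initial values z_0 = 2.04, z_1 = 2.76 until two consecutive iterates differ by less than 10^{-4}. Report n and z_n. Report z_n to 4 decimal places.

n = 5, z_n = 2.5304

p(2.04) = 1.654459, p(2.76) = -0.967020
z_2 = 2.760000 − (-0.967020)·(0.720000)/(-2.621478) = 2.494404;  |Δ| = 0.265596
p(2.494404) = 0.142378
z_3 = 2.494404 − 0.142378·(-0.265596)/(1.109398) = 2.528490;  |Δ| = 0.034086
p(2.528490) = 0.007502
z_4 = 2.528490 − 0.007502·(0.034086)/(-0.134876) = 2.530386;  |Δ| = 0.001896
p(2.530386) = -0.000073
z_5 = 2.530386 − (-0.000073)·(0.001896)/(-0.007575) = 2.530368;  |Δ| = 0.000018
|z_5 − z_4| = 0.000018 < 10^{-4}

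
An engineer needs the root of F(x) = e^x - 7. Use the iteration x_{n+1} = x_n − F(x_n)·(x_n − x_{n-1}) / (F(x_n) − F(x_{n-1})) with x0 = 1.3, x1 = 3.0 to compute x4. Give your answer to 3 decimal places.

1.968

F(1.3) = -3.33070, F(3.0) = 13.08554
x2 = 3.00000 − 13.08554·(3.00000 − 1.30000) / (13.08554 − (-3.33070)) = 3.00000 − (22.24541)/(16.41624) = 1.64491
F(1.64491) = -1.81943
x3 = 1.64491 − (-1.81943)·(1.64491 − 3.00000) / (-1.81943 − 13.08554) = 1.64491 − (2.46549)/(-14.90497) = 1.81033
F(1.81033) = -0.88755
x4 = 1.81033 − (-0.88755)·(1.81033 − 1.64491) / (-0.88755 − (-1.81943)) = 1.81033 − (-0.14681)/(0.93189) = 1.96787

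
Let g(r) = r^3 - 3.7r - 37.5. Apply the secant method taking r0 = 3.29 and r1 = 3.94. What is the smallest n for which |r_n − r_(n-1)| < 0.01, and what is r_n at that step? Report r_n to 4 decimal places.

g(3.29) = -14.061711, g(3.94) = 9.084984
r2 = 3.940000 − 9.084984·(0.650000)/(23.146695) = 3.684878;  |Δ| = 0.255122
g(3.684878) = -1.099588
r3 = 3.684878 − (-1.099588)·(-0.255122)/(-10.184572) = 3.712422;  |Δ| = 0.027545
g(3.712422) = -0.071068
r4 = 3.712422 − (-0.071068)·(0.027545)/(1.028520) = 3.714325;  |Δ| = 0.001903
|r4 − r3| = 0.001903 < 0.01

n = 4, r_n = 3.7143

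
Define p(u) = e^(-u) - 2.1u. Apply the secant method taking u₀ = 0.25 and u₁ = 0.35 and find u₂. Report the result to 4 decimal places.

0.3393

p(0.25) = 0.253801, p(0.35) = -0.030312
u₂ = 0.350000 − (-0.030312)·(0.350000 − 0.250000) / (-0.030312 − 0.253801) = 0.350000 − (-0.003031)/(-0.284113) = 0.339331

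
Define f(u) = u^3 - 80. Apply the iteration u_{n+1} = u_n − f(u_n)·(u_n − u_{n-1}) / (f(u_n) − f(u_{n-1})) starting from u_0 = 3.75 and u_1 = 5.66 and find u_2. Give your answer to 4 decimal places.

f(3.75) = -27.265625, f(5.66) = 101.321496
u_2 = 5.660000 − 101.321496·(5.660000 − 3.750000) / (101.321496 − (-27.265625)) = 5.660000 − (193.524057)/(128.587121) = 4.154997

4.1550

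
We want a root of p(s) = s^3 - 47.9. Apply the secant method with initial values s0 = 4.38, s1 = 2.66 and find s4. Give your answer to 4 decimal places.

p(4.38) = 36.127672, p(2.66) = -29.078904
s2 = 2.660000 − (-29.078904)·(2.660000 − 4.380000) / (-29.078904 − 36.127672) = 2.660000 − (50.015715)/(-65.206576) = 3.427035
p(3.427035) = -7.650957
s3 = 3.427035 − (-7.650957)·(3.427035 − 2.660000) / (-7.650957 − (-29.078904)) = 3.427035 − (-5.868551)/(21.427947) = 3.700909
p(3.700909) = 2.790322
s4 = 3.700909 − 2.790322·(3.700909 − 3.427035) / (2.790322 − (-7.650957)) = 3.700909 − (0.764196)/(10.441279) = 3.627719

3.6277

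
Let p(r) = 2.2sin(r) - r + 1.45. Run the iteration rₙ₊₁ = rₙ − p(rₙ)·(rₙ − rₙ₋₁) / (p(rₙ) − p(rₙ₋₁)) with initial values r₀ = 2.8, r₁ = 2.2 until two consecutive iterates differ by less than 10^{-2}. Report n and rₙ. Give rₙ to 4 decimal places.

n = 4, rₙ = 2.5945

p(2.8) = -0.613026, p(2.2) = 1.028692
r₂ = 2.200000 − 1.028692·(-0.600000)/(1.641718) = 2.575957;  |Δ| = 0.375957
p(2.575957) = 0.053139
r₃ = 2.575957 − 0.053139·(0.375957)/(-0.975553) = 2.596435;  |Δ| = 0.020479
p(2.596435) = -0.005620
r₄ = 2.596435 − (-0.005620)·(0.020479)/(-0.058759) = 2.594477;  |Δ| = 0.001959
|r₄ − r₃| = 0.001959 < 10^{-2}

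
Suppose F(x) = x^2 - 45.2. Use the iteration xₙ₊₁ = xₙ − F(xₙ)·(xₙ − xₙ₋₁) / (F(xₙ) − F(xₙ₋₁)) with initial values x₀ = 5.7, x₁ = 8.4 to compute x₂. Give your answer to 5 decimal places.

6.60142

F(5.7) = -12.7100000, F(8.4) = 25.3600000
x₂ = 8.4000000 − 25.3600000·(8.4000000 − 5.7000000) / (25.3600000 − (-12.7100000)) = 8.4000000 − (68.4720000)/(38.0700000) = 6.6014184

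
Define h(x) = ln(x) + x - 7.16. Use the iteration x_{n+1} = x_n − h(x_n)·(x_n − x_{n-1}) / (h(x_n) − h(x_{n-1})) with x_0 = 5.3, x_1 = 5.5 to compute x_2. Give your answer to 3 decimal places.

5.462

h(5.3) = -0.19229, h(5.5) = 0.04475
x_2 = 5.50000 − 0.04475·(5.50000 − 5.30000) / (0.04475 − (-0.19229)) = 5.50000 − (0.00895)/(0.23704) = 5.46224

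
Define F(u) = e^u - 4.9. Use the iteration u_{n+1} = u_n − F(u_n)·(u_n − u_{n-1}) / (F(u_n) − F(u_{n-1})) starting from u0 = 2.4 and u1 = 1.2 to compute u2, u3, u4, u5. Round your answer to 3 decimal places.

F(2.4) = 6.12318, F(1.2) = -1.57988
u2 = 1.20000 − (-1.57988)·(1.20000 − 2.40000) / (-1.57988 − 6.12318) = 1.20000 − (1.89586)/(-7.70306) = 1.44612
F(1.44612) = -0.65340
u3 = 1.44612 − (-0.65340)·(1.44612 − 1.20000) / (-0.65340 − (-1.57988)) = 1.44612 − (-0.16081)/(0.92648) = 1.61969
F(1.61969) = 0.15154
u4 = 1.61969 − 0.15154·(1.61969 − 1.44612) / (0.15154 − (-0.65340)) = 1.61969 − (0.02630)/(0.80495) = 1.58702
F(1.58702) = -0.01086
u5 = 1.58702 − (-0.01086)·(1.58702 − 1.61969) / (-0.01086 − 0.15154) = 1.58702 − (0.00036)/(-0.16241) = 1.58920

1.446, 1.620, 1.587, 1.589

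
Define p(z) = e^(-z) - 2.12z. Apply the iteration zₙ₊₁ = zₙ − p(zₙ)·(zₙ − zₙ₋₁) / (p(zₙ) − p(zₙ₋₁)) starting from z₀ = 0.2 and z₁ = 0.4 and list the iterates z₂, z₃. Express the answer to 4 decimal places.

p(0.2) = 0.394731, p(0.4) = -0.177680
z₂ = 0.400000 − (-0.177680)·(0.400000 − 0.200000) / (-0.177680 − 0.394731) = 0.400000 − (-0.035536)/(-0.572411) = 0.337919
p(0.337919) = -0.003134
z₃ = 0.337919 − (-0.003134)·(0.337919 − 0.400000) / (-0.003134 − (-0.177680)) = 0.337919 − (0.000195)/(0.174546) = 0.336804

0.3379, 0.3368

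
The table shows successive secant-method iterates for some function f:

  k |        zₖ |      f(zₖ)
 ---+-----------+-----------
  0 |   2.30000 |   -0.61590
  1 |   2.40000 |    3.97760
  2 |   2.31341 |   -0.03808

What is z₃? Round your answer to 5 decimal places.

z₃ = 2.31341 − (-0.03808)·(2.31341 − 2.40000) / (-0.03808 − 3.97760)
   = 2.31341 − (0.0032973)/(-4.0156800) = 2.3142311

2.31423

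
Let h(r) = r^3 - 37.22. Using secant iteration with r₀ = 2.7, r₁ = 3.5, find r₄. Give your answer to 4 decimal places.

h(2.7) = -17.537000, h(3.5) = 5.655000
r₂ = 3.500000 − 5.655000·(3.500000 − 2.700000) / (5.655000 − (-17.537000)) = 3.500000 − (4.524000)/(23.192000) = 3.304933
h(3.304933) = -1.121607
r₃ = 3.304933 − (-1.121607)·(3.304933 − 3.500000) / (-1.121607 − 5.655000) = 3.304933 − (0.218789)/(-6.776607) = 3.337219
h(3.337219) = -0.053302
r₄ = 3.337219 − (-0.053302)·(3.337219 − 3.304933) / (-0.053302 − (-1.121607)) = 3.337219 − (-0.001721)/(1.068304) = 3.338830

3.3388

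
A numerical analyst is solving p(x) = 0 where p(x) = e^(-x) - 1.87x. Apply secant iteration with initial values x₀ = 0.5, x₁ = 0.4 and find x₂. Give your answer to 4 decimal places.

0.3690

p(0.5) = -0.328469, p(0.4) = -0.077680
x₂ = 0.400000 − (-0.077680)·(0.400000 − 0.500000) / (-0.077680 − (-0.328469)) = 0.400000 − (0.007768)/(0.250789) = 0.369026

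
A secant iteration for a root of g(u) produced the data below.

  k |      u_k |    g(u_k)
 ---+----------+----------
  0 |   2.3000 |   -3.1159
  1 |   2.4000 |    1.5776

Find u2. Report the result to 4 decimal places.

u2 = 2.4000 − 1.5776·(2.4000 − 2.3000) / (1.5776 − (-3.1159))
   = 2.4000 − (0.157760)/(4.693500) = 2.366388

2.3664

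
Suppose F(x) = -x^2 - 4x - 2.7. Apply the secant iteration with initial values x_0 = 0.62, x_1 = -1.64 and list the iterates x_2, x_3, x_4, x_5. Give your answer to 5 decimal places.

-1.24725, -0.58819, -0.90844, -0.86510

F(0.62) = -5.5644000, F(-1.64) = 1.1704000
x_2 = -1.6400000 − 1.1704000·(-1.6400000 − 0.6200000) / (1.1704000 − (-5.5644000)) = -1.6400000 − (-2.6451040)/(6.7348000) = -1.2472483
F(-1.2472483) = 0.7333649
x_3 = -1.2472483 − 0.7333649·(-1.2472483 − (-1.6400000)) / (0.7333649 − 1.1704000) = -1.2472483 − (0.2880303)/(-0.4370351) = -0.5881930
F(-0.5881930) = -0.6931990
x_4 = -0.5881930 − (-0.6931990)·(-0.5881930 − (-1.2472483)) / (-0.6931990 − 0.7333649) = -0.5881930 − (-0.4568565)/(-1.4265639) = -0.9084426
F(-0.9084426) = 0.1085024
x_5 = -0.9084426 − 0.1085024·(-0.9084426 − (-0.5881930)) / (0.1085024 − (-0.6931990)) = -0.9084426 − (-0.0347478)/(0.8017014) = -0.8650999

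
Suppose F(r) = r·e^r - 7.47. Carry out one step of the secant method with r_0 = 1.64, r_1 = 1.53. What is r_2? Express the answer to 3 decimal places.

F(1.64) = 0.98448, F(1.53) = -0.40419
r_2 = 1.53000 − (-0.40419)·(1.53000 − 1.64000) / (-0.40419 − 0.98448) = 1.53000 − (0.04446)/(-1.38867) = 1.56202

1.562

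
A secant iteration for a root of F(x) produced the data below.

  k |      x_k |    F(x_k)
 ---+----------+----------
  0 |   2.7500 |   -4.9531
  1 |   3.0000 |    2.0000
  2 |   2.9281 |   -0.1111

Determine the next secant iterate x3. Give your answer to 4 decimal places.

x3 = 2.9281 − (-0.1111)·(2.9281 − 3.0000) / (-0.1111 − 2.0000)
   = 2.9281 − (0.007988)/(-2.111100) = 2.931884

2.9319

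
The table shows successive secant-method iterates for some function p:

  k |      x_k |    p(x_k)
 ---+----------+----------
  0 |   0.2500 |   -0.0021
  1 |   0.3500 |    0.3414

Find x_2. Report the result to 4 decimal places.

x_2 = 0.3500 − 0.3414·(0.3500 − 0.2500) / (0.3414 − (-0.0021))
   = 0.3500 − (0.034140)/(0.343500) = 0.250611

0.2506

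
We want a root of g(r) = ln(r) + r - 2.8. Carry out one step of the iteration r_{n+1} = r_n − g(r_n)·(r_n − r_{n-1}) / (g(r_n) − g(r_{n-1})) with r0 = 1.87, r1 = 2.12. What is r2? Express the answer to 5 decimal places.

2.07245

g(1.87) = -0.3040616, g(2.12) = 0.0714161
r2 = 2.1200000 − 0.0714161·(2.1200000 − 1.8700000) / (0.0714161 − (-0.3040616)) = 2.1200000 − (0.0178540)/(0.3754777) = 2.0724498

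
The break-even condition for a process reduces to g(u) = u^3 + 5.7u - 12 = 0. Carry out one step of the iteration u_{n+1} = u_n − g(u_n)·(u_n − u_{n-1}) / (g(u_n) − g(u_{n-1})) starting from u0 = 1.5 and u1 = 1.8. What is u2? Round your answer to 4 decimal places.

1.5054

g(1.5) = -0.075000, g(1.8) = 4.092000
u2 = 1.800000 − 4.092000·(1.800000 − 1.500000) / (4.092000 − (-0.075000)) = 1.800000 − (1.227600)/(4.167000) = 1.505400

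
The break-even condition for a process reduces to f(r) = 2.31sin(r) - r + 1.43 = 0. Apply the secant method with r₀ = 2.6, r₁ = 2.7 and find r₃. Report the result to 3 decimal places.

f(2.6) = 0.02081, f(2.7) = -0.28275
r₂ = 2.70000 − (-0.28275)·(2.70000 − 2.60000) / (-0.28275 − 0.02081) = 2.70000 − (-0.02828)/(-0.30356) = 2.60685
f(2.60685) = 0.00036
r₃ = 2.60685 − 0.00036·(2.60685 − 2.70000) / (0.00036 − (-0.28275)) = 2.60685 − (-0.00003)/(0.28311) = 2.60697

2.607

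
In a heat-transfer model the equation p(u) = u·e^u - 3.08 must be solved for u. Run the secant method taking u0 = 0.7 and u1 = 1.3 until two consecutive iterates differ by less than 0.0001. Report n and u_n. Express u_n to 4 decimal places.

p(0.7) = -1.670373, p(1.3) = 1.690086
u2 = 1.300000 − 1.690086·(0.600000)/(3.360459) = 0.998240;  |Δ| = 0.301760
p(0.998240) = -0.371273
u3 = 0.998240 − (-0.371273)·(-0.301760)/(-2.061359) = 1.052590;  |Δ| = 0.054350
p(1.052590) = -0.064262
u4 = 1.052590 − (-0.064262)·(0.054350)/(0.307011) = 1.063967;  |Δ| = 0.011376
p(1.063967) = 0.003209
u5 = 1.063967 − 0.003209·(0.011376)/(0.067471) = 1.063426;  |Δ| = 0.000541
p(1.063426) = -0.000026
u6 = 1.063426 − (-0.000026)·(-0.000541)/(-0.003235) = 1.063430;  |Δ| = 0.000004
|u6 − u5| = 0.000004 < 0.0001

n = 6, u_n = 1.0634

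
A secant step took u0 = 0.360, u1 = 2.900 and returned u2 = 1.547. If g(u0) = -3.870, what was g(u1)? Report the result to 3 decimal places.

The secant line through (0.360, -3.870) and (2.900, g(u1)) crosses zero at u2 = 1.547.
So (0.360, -3.870), (2.900, g(u1)), (1.547, 0) are collinear:
g(u1) = -3.870 · (2.900 − 1.547) / (0.360 − 1.547) = -3.870 · (1.35300)/(-1.18700) = 4.41121

4.411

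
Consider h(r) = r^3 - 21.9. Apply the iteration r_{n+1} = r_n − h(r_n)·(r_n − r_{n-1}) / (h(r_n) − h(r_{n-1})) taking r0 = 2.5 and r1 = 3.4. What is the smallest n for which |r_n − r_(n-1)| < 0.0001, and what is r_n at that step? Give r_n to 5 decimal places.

h(2.5) = -6.2750000, h(3.4) = 17.4040000
r2 = 3.4000000 − 17.4040000·(0.9000000)/(23.6790000) = 2.7385025;  |Δ| = 0.6614975
h(2.7385025) = -1.3628861
r3 = 2.7385025 − (-1.3628861)·(-0.6614975)/(-18.7668861) = 2.7865416;  |Δ| = 0.0480392
h(2.7865416) = -0.2630214
r4 = 2.7865416 − (-0.2630214)·(0.0480392)/(1.0998648) = 2.7980297;  |Δ| = 0.0114881
h(2.7980297) = 0.0056918
r5 = 2.7980297 − 0.0056918·(0.0114881)/(0.2687131) = 2.7977864;  |Δ| = 0.0002433
h(2.7977864) = -0.0000229
r6 = 2.7977864 − (-0.0000229)·(-0.0002433)/(-0.0057147) = 2.7977874;  |Δ| = 0.0000010
|r6 − r5| = 0.0000010 < 0.0001

n = 6, r_n = 2.79779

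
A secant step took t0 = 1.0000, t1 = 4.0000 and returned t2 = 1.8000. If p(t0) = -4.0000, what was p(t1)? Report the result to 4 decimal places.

11.0000

The secant line through (1.0000, -4.0000) and (4.0000, p(t1)) crosses zero at t2 = 1.8000.
So (1.0000, -4.0000), (4.0000, p(t1)), (1.8000, 0) are collinear:
p(t1) = -4.0000 · (4.0000 − 1.8000) / (1.0000 − 1.8000) = -4.0000 · (2.200000)/(-0.800000) = 11.000000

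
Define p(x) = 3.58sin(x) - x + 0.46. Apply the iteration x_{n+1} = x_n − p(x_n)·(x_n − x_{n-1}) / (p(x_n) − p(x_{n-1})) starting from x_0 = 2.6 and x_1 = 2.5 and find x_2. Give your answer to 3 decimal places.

p(2.6) = -0.29451, p(2.5) = 0.10253
x_2 = 2.50000 − 0.10253·(2.50000 − 2.60000) / (0.10253 − (-0.29451)) = 2.50000 − (-0.01025)/(0.39704) = 2.52582

2.526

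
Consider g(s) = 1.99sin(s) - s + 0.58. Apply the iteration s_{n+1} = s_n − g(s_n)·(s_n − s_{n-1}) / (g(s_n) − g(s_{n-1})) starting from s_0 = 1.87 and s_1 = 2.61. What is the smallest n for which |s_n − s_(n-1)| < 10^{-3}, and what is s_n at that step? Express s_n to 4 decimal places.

n = 5, s_n = 2.1949

g(1.87) = 0.611587, g(2.61) = -1.021255
s_2 = 2.610000 − (-1.021255)·(0.740000)/(-1.632843) = 2.147170;  |Δ| = 0.462830
g(2.147170) = 0.101335
s_3 = 2.147170 − 0.101335·(-0.462830)/(1.122590) = 2.188949;  |Δ| = 0.041779
g(2.188949) = 0.012803
s_4 = 2.188949 − 0.012803·(0.041779)/(-0.088532) = 2.194991;  |Δ| = 0.006042
g(2.194991) = -0.000236
s_5 = 2.194991 − (-0.000236)·(0.006042)/(-0.013039) = 2.194881;  |Δ| = 0.000109
|s_5 − s_4| = 0.000109 < 10^{-3}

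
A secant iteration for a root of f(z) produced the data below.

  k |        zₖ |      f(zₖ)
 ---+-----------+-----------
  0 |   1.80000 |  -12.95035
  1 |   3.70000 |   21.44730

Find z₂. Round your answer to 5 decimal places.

2.51533

z₂ = 3.70000 − 21.44730·(3.70000 − 1.80000) / (21.44730 − (-12.95035))
   = 3.70000 − (40.7498700)/(34.3976500) = 2.5153298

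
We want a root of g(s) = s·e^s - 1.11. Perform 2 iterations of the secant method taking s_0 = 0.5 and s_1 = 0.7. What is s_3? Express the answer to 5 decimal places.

0.60511

g(0.5) = -0.2856394, g(0.7) = 0.2996269
s_2 = 0.7000000 − 0.2996269·(0.7000000 − 0.5000000) / (0.2996269 − (-0.2856394)) = 0.7000000 − (0.0599254)/(0.5852663) = 0.5976101
g(0.5976101) = -0.0236828
s_3 = 0.5976101 − (-0.0236828)·(0.5976101 − 0.7000000) / (-0.0236828 − 0.2996269) = 0.5976101 − (0.0024249)/(-0.3233097) = 0.6051102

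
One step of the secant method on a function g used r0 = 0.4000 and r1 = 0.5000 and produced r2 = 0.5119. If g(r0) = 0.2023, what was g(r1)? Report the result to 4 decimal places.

0.0215

The secant line through (0.4000, 0.2023) and (0.5000, g(r1)) crosses zero at r2 = 0.5119.
So (0.4000, 0.2023), (0.5000, g(r1)), (0.5119, 0) are collinear:
g(r1) = 0.2023 · (0.5000 − 0.5119) / (0.4000 − 0.5119) = 0.2023 · (-0.011900)/(-0.111900) = 0.021514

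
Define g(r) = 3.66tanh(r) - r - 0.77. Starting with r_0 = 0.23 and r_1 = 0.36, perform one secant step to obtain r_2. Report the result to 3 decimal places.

0.303

g(0.23) = -0.17274, g(0.36) = 0.13348
r_2 = 0.36000 − 0.13348·(0.36000 − 0.23000) / (0.13348 − (-0.17274)) = 0.36000 − (0.01735)/(0.30622) = 0.30333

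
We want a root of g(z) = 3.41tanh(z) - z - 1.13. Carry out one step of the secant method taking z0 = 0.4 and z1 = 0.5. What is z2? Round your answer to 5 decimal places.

0.53007

g(0.4) = -0.2343740, g(0.5) = -0.0541805
z2 = 0.5000000 − (-0.0541805)·(0.5000000 − 0.4000000) / (-0.0541805 − (-0.2343740)) = 0.5000000 − (-0.0054180)/(0.1801935) = 0.5300679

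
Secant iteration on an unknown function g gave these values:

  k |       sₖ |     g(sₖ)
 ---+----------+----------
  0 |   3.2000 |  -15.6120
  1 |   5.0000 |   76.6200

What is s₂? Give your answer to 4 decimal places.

s₂ = 5.0000 − 76.6200·(5.0000 − 3.2000) / (76.6200 − (-15.6120))
   = 5.0000 − (137.916000)/(92.232000) = 3.504684

3.5047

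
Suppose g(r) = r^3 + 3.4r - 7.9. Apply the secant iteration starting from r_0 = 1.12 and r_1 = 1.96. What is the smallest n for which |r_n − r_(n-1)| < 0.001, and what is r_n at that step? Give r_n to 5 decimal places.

n = 5, r_n = 1.44187

g(1.12) = -2.6870720, g(1.96) = 6.2935360
r_2 = 1.9600000 − 6.2935360·(0.8400000)/(8.9806080) = 1.3713349;  |Δ| = 0.5886651
g(1.3713349) = -0.6585843
r_3 = 1.3713349 − (-0.6585843)·(-0.5886651)/(-6.9521203) = 1.4271000;  |Δ| = 0.0557651
g(1.4271000) = -0.1414074
r_4 = 1.4271000 − (-0.1414074)·(0.0557651)/(0.5171769) = 1.4423474;  |Δ| = 0.0152474
g(1.4423474) = 0.0045917
r_5 = 1.4423474 − 0.0045917·(0.0152474)/(0.1459992) = 1.4418679;  |Δ| = 0.0004795
|r_5 − r_4| = 0.0004795 < 0.001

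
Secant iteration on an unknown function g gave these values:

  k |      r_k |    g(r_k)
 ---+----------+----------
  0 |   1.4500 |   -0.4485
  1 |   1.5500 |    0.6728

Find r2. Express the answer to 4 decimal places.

1.4900

r2 = 1.5500 − 0.6728·(1.5500 − 1.4500) / (0.6728 − (-0.4485))
   = 1.5500 − (0.067280)/(1.121300) = 1.489998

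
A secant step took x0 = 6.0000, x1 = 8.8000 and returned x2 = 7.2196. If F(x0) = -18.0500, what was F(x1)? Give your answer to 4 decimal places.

23.3898

The secant line through (6.0000, -18.0500) and (8.8000, F(x1)) crosses zero at x2 = 7.2196.
So (6.0000, -18.0500), (8.8000, F(x1)), (7.2196, 0) are collinear:
F(x1) = -18.0500 · (8.8000 − 7.2196) / (6.0000 − 7.2196) = -18.0500 · (1.580400)/(-1.219600) = 23.389816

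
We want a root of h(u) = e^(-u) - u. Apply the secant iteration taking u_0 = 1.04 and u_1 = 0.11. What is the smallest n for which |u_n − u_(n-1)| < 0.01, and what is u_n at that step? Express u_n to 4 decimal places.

n = 4, u_n = 0.5671

h(1.04) = -0.686545, h(0.11) = 0.785834
u_2 = 0.110000 − 0.785834·(-0.930000)/(1.472379) = 0.606357;  |Δ| = 0.496357
h(0.606357) = -0.061023
u_3 = 0.606357 − (-0.061023)·(0.496357)/(-0.846857) = 0.570590;  |Δ| = 0.035767
h(0.570590) = -0.005399
u_4 = 0.570590 − (-0.005399)·(-0.035767)/(0.055624) = 0.567119;  |Δ| = 0.003471
|u_4 − u_3| = 0.003471 < 0.01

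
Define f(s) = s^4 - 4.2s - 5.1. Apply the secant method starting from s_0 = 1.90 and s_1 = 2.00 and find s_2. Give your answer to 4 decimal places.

f(1.90) = -0.047900, f(2.00) = 2.500000
s_2 = 2.000000 − 2.500000·(2.000000 − 1.900000) / (2.500000 − (-0.047900)) = 2.000000 − (0.250000)/(2.547900) = 1.901880

1.9019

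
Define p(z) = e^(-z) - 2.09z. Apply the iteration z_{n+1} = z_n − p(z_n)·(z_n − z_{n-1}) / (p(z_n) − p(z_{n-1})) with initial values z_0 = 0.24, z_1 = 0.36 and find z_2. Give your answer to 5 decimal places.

0.34067

p(0.24) = 0.2850279, p(0.36) = -0.0547237
z_2 = 0.3600000 − (-0.0547237)·(0.3600000 − 0.2400000) / (-0.0547237 − 0.2850279) = 0.3600000 − (-0.0065668)/(-0.3397515) = 0.3406716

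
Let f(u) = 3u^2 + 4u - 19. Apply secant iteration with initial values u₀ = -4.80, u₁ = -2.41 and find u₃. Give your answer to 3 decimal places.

f(-4.80) = 30.92000, f(-2.41) = -11.21570
u₂ = -2.41000 − (-11.21570)·(-2.41000 − (-4.80000)) / (-11.21570 − 30.92000) = -2.41000 − (-26.80552)/(-42.13570) = -3.04617
f(-3.04617) = -3.34721
u₃ = -3.04617 − (-3.34721)·(-3.04617 − (-2.41000)) / (-3.34721 − (-11.21570)) = -3.04617 − (2.12940)/(7.86849) = -3.31679

-3.317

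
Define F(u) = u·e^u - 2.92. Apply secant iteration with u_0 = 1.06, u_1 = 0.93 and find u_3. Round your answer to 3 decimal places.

F(1.06) = 0.13955, F(0.93) = -0.56291
u_2 = 0.93000 − (-0.56291)·(0.93000 − 1.06000) / (-0.56291 − 0.13955) = 0.93000 − (0.07318)/(-0.70246) = 1.03417
F(1.03417) = -0.01110
u_3 = 1.03417 − (-0.01110)·(1.03417 − 0.93000) / (-0.01110 − (-0.56291)) = 1.03417 − (-0.00116)/(0.55181) = 1.03627

1.036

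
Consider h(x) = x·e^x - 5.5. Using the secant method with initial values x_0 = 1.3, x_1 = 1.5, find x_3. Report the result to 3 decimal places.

h(1.3) = -0.72991, h(1.5) = 1.22253
x_2 = 1.50000 − 1.22253·(1.50000 − 1.30000) / (1.22253 − (-0.72991)) = 1.50000 − (0.24451)/(1.95245) = 1.37477
h(1.37477) = -0.06394
x_3 = 1.37477 − (-0.06394)·(1.37477 − 1.50000) / (-0.06394 − 1.22253) = 1.37477 − (0.00801)/(-1.28647) = 1.38099

1.381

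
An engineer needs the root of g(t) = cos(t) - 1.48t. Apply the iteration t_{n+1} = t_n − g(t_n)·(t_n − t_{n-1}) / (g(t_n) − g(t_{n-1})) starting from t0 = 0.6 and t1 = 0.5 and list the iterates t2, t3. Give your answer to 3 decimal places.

g(0.6) = -0.06266, g(0.5) = 0.13758
t2 = 0.50000 − 0.13758·(0.50000 − 0.60000) / (0.13758 − (-0.06266)) = 0.50000 − (-0.01376)/(0.20025) = 0.56871
g(0.56871) = 0.00091
t3 = 0.56871 − 0.00091·(0.56871 − 0.50000) / (0.00091 − 0.13758) = 0.56871 − (0.00006)/(-0.13667) = 0.56917

0.569, 0.569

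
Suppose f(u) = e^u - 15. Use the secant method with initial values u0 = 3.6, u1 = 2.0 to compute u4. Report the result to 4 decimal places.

2.6898

f(3.6) = 21.598234, f(2.0) = -7.610944
u2 = 2.000000 − (-7.610944)·(2.000000 − 3.600000) / (-7.610944 − 21.598234) = 2.000000 − (12.177510)/(-29.209178) = 2.416907
f(2.416907) = -3.788871
u3 = 2.416907 − (-3.788871)·(2.416907 − 2.000000) / (-3.788871 − (-7.610944)) = 2.416907 − (-1.579607)/(3.822073) = 2.830192
f(2.830192) = 1.948719
u4 = 2.830192 − 1.948719·(2.830192 − 2.416907) / (1.948719 − (-3.788871)) = 2.830192 − (0.805377)/(5.737590) = 2.689824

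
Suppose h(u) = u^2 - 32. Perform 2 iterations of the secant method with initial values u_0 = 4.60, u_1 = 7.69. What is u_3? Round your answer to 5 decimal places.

5.62987

h(4.60) = -10.8400000, h(7.69) = 27.1361000
u_2 = 7.6900000 − 27.1361000·(7.6900000 − 4.6000000) / (27.1361000 − (-10.8400000)) = 7.6900000 − (83.8505490)/(37.9761000) = 5.4820179
h(5.4820179) = -1.9474797
u_3 = 5.4820179 − (-1.9474797)·(5.4820179 − 7.6900000) / (-1.9474797 − 27.1361000) = 5.4820179 − (4.3000004)/(-29.0835797) = 5.6298677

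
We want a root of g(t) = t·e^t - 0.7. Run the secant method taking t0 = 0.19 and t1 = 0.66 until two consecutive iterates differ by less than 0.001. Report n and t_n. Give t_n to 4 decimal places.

g(0.19) = -0.470243, g(0.66) = 0.576963
t2 = 0.660000 − 0.576963·(0.470000)/(1.047206) = 0.401051;  |Δ| = 0.258949
g(0.401051) = -0.101073
t3 = 0.401051 − (-0.101073)·(-0.258949)/(-0.678036) = 0.439652;  |Δ| = 0.038601
g(0.439652) = -0.017587
t4 = 0.439652 − (-0.017587)·(0.038601)/(0.083486) = 0.447783;  |Δ| = 0.008132
g(0.447783) = 0.000709
t5 = 0.447783 − 0.000709·(0.008132)/(0.018296) = 0.447468;  |Δ| = 0.000315
|t5 − t4| = 0.000315 < 0.001

n = 5, t_n = 0.4475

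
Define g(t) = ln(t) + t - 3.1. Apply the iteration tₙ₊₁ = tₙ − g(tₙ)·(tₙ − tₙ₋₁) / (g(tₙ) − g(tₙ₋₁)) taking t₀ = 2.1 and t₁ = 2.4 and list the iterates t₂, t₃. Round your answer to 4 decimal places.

g(2.1) = -0.258063, g(2.4) = 0.175469
t₂ = 2.400000 − 0.175469·(2.400000 − 2.100000) / (0.175469 − (-0.258063)) = 2.400000 − (0.052641)/(0.433531) = 2.278577
g(2.278577) = 0.002128
t₃ = 2.278577 − 0.002128·(2.278577 − 2.400000) / (0.002128 − 0.175469) = 2.278577 − (-0.000258)/(-0.173340) = 2.277086

2.2786, 2.2771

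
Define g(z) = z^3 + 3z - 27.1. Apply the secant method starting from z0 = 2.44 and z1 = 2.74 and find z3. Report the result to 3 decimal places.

2.672

g(2.44) = -5.25322, g(2.74) = 1.69082
z2 = 2.74000 − 1.69082·(2.74000 − 2.44000) / (1.69082 − (-5.25322)) = 2.74000 − (0.50725)/(6.94404) = 2.66695
g(2.66695) = -0.13009
z3 = 2.66695 − (-0.13009)·(2.66695 − 2.74000) / (-0.13009 − 1.69082) = 2.66695 − (0.00950)/(-1.82091) = 2.67217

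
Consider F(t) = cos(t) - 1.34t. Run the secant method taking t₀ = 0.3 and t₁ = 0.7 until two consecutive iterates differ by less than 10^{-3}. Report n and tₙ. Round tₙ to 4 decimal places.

F(0.3) = 0.553336, F(0.7) = -0.173158
t₂ = 0.700000 − (-0.173158)·(0.400000)/(-0.726494) = 0.604661;  |Δ| = 0.095339
F(0.604661) = 0.012449
t₃ = 0.604661 − 0.012449·(-0.095339)/(0.185607) = 0.611056;  |Δ| = 0.006394
F(0.611056) = 0.000228
t₄ = 0.611056 − 0.000228·(0.006394)/(-0.012221) = 0.611175;  |Δ| = 0.000119
|t₄ − t₃| = 0.000119 < 10^{-3}

n = 4, tₙ = 0.6112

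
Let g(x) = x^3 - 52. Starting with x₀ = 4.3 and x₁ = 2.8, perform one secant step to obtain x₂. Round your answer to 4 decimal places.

g(4.3) = 27.507000, g(2.8) = -30.048000
x₂ = 2.800000 − (-30.048000)·(2.800000 − 4.300000) / (-30.048000 − 27.507000) = 2.800000 − (45.072000)/(-57.555000) = 3.583112

3.5831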